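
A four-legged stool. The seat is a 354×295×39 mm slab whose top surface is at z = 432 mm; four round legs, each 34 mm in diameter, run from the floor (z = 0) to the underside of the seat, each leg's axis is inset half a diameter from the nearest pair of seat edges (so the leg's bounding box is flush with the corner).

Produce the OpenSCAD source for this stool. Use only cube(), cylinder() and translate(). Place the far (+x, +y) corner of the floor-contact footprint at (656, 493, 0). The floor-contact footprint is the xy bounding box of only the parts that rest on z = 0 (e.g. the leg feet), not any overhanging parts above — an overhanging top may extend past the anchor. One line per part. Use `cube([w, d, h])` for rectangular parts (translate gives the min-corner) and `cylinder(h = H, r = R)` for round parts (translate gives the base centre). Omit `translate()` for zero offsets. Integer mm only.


translate([302, 198, 393]) cube([354, 295, 39]);
translate([319, 215, 0]) cylinder(h = 393, r = 17);
translate([639, 215, 0]) cylinder(h = 393, r = 17);
translate([319, 476, 0]) cylinder(h = 393, r = 17);
translate([639, 476, 0]) cylinder(h = 393, r = 17);


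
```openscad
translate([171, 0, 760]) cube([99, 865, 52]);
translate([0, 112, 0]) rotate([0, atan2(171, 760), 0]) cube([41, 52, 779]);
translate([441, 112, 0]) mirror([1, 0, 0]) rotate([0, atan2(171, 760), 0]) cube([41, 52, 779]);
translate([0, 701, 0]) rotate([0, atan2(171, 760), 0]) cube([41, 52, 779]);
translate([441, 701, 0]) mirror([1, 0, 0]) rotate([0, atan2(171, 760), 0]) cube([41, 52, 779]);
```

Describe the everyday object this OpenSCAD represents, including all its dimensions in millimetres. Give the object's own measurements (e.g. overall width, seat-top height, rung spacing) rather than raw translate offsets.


A sawhorse. A 99×865×52 mm beam (x, y, z) sits on two A-frame leg pairs. Each pair is two raked legs of 41×52 mm section (52 mm along y) splaying symmetrically in x. Each leg rises 760 mm vertically over 171 mm of horizontal reach and is 779 mm long along its own axis. Every leg's outer bottom edge rests on the floor and its outer top edge meets a bottom edge of the beam — the left legs (tilting toward +x) meet the beam's −x bottom edge, the right legs (their mirror images, tilting toward −x) meet its +x bottom edge — so the leg tops tuck under the beam, the beam's underside is 760 mm above the floor, and the feet are 441 mm apart outside-to-outside with the beam centred between them. The two leg pairs are set in 112 mm from either end of the beam.


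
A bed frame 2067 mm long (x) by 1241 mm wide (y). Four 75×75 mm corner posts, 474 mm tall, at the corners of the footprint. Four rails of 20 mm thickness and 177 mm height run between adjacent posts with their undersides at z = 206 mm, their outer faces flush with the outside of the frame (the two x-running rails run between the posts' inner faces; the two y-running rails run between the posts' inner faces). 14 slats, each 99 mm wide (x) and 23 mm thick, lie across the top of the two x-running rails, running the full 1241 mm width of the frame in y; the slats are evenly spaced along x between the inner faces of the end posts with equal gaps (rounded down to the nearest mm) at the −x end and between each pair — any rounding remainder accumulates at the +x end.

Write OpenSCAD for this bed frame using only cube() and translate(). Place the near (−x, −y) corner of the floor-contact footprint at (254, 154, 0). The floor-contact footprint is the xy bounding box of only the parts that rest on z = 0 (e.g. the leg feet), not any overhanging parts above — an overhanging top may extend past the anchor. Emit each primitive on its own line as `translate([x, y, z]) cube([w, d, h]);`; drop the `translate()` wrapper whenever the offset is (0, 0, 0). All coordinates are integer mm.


translate([254, 154, 0]) cube([75, 75, 474]);
translate([254, 1320, 0]) cube([75, 75, 474]);
translate([2246, 154, 0]) cube([75, 75, 474]);
translate([2246, 1320, 0]) cube([75, 75, 474]);
translate([329, 154, 206]) cube([1917, 20, 177]);
translate([329, 1375, 206]) cube([1917, 20, 177]);
translate([254, 229, 206]) cube([20, 1091, 177]);
translate([2301, 229, 206]) cube([20, 1091, 177]);
translate([364, 154, 383]) cube([99, 1241, 23]);
translate([498, 154, 383]) cube([99, 1241, 23]);
translate([632, 154, 383]) cube([99, 1241, 23]);
translate([766, 154, 383]) cube([99, 1241, 23]);
translate([900, 154, 383]) cube([99, 1241, 23]);
translate([1034, 154, 383]) cube([99, 1241, 23]);
translate([1168, 154, 383]) cube([99, 1241, 23]);
translate([1302, 154, 383]) cube([99, 1241, 23]);
translate([1436, 154, 383]) cube([99, 1241, 23]);
translate([1570, 154, 383]) cube([99, 1241, 23]);
translate([1704, 154, 383]) cube([99, 1241, 23]);
translate([1838, 154, 383]) cube([99, 1241, 23]);
translate([1972, 154, 383]) cube([99, 1241, 23]);
translate([2106, 154, 383]) cube([99, 1241, 23]);


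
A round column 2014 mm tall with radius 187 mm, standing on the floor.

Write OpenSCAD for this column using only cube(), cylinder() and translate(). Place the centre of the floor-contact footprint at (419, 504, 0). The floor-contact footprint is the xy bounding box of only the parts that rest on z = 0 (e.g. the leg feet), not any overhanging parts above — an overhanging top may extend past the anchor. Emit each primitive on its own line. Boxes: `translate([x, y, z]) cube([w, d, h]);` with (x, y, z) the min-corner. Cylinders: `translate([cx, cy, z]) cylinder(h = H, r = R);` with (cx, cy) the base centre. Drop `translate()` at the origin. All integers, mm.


translate([419, 504, 0]) cylinder(h = 2014, r = 187);


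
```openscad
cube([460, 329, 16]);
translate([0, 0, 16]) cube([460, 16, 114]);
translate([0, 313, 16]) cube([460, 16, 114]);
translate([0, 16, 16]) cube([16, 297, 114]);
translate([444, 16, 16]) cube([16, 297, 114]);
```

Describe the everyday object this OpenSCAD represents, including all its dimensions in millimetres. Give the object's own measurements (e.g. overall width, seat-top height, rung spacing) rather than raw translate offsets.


An open-topped rectangular box: outside dimensions 460×329×130 mm, with a uniform wall and base thickness of 16 mm. The base is a full 460×329 slab on the floor; four walls sit on top of the base. The front and back walls (the −y and +y sides) span the full width; the two side walls fit between them.


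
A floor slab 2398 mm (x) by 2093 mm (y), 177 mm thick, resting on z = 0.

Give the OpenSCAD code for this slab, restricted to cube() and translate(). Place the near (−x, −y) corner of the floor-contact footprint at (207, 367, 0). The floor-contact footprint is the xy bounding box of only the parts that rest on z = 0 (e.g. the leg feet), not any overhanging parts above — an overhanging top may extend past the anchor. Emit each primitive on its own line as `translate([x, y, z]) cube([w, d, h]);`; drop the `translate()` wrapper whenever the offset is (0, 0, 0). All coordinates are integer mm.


translate([207, 367, 0]) cube([2398, 2093, 177]);


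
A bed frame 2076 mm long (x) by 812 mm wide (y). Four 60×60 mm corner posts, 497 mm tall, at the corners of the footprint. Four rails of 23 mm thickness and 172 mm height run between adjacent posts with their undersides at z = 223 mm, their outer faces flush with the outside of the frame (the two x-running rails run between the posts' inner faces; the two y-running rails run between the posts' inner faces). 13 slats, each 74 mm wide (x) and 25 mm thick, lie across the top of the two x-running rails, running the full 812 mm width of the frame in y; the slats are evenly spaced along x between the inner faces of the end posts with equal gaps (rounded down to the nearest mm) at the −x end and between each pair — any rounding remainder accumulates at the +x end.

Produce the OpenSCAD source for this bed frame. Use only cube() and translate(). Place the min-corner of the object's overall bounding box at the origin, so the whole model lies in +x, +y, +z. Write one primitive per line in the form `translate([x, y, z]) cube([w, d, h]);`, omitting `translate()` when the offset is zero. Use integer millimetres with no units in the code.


cube([60, 60, 497]);
translate([0, 752, 0]) cube([60, 60, 497]);
translate([2016, 0, 0]) cube([60, 60, 497]);
translate([2016, 752, 0]) cube([60, 60, 497]);
translate([60, 0, 223]) cube([1956, 23, 172]);
translate([60, 789, 223]) cube([1956, 23, 172]);
translate([0, 60, 223]) cube([23, 692, 172]);
translate([2053, 60, 223]) cube([23, 692, 172]);
translate([131, 0, 395]) cube([74, 812, 25]);
translate([276, 0, 395]) cube([74, 812, 25]);
translate([421, 0, 395]) cube([74, 812, 25]);
translate([566, 0, 395]) cube([74, 812, 25]);
translate([711, 0, 395]) cube([74, 812, 25]);
translate([856, 0, 395]) cube([74, 812, 25]);
translate([1001, 0, 395]) cube([74, 812, 25]);
translate([1146, 0, 395]) cube([74, 812, 25]);
translate([1291, 0, 395]) cube([74, 812, 25]);
translate([1436, 0, 395]) cube([74, 812, 25]);
translate([1581, 0, 395]) cube([74, 812, 25]);
translate([1726, 0, 395]) cube([74, 812, 25]);
translate([1871, 0, 395]) cube([74, 812, 25]);


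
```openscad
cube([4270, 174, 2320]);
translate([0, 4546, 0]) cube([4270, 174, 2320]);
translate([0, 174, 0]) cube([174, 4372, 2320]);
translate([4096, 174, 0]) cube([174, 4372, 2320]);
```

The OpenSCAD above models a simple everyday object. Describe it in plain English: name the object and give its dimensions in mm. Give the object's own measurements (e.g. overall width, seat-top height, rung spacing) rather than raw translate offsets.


The wall frame of a small rectangular building: four walls, each 2320 mm tall and 174 mm thick, enclosing a footprint 4270 mm (x) by 4720 mm (y) outside-to-outside, with no floor or roof. The front and back walls (the −y and +y sides) span the full width; the two side walls fit between them.


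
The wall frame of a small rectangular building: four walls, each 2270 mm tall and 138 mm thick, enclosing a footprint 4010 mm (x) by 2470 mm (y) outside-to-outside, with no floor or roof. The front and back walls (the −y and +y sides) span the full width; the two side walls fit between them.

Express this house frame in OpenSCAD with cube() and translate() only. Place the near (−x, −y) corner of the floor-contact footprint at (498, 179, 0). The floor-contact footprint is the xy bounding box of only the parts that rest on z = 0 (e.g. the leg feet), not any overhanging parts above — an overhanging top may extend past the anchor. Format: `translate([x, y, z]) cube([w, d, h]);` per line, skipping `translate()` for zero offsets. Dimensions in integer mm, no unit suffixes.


translate([498, 179, 0]) cube([4010, 138, 2270]);
translate([498, 2511, 0]) cube([4010, 138, 2270]);
translate([498, 317, 0]) cube([138, 2194, 2270]);
translate([4370, 317, 0]) cube([138, 2194, 2270]);


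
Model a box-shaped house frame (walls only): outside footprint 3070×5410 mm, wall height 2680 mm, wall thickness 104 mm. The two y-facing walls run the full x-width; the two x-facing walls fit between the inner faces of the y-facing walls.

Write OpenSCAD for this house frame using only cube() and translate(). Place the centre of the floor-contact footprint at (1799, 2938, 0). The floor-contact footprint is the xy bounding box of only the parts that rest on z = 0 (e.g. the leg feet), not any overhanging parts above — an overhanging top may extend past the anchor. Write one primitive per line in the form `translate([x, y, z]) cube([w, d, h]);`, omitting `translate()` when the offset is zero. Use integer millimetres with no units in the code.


translate([264, 233, 0]) cube([3070, 104, 2680]);
translate([264, 5539, 0]) cube([3070, 104, 2680]);
translate([264, 337, 0]) cube([104, 5202, 2680]);
translate([3230, 337, 0]) cube([104, 5202, 2680]);


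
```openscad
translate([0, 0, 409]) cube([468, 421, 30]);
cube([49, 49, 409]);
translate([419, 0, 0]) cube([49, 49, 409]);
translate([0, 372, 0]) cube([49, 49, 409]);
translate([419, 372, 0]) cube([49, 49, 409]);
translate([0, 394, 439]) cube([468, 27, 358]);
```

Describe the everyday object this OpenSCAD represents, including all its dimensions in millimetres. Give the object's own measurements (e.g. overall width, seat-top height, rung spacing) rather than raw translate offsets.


A chair. The seat is a 468×421×30 mm slab with its top at z = 439 mm, on four 49×49 mm corner legs (flush with the seat edges, standing on z = 0). A flat backrest 27 mm thick, 358 mm tall, spans the full seat width and rises from the seat top along its +y edge, rear face flush with the rear of the seat.


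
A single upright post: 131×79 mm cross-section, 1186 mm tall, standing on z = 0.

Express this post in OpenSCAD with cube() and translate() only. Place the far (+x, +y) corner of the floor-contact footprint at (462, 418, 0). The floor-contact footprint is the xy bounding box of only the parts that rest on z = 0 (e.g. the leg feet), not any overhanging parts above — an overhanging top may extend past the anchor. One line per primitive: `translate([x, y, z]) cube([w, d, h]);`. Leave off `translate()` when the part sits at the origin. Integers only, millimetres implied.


translate([331, 339, 0]) cube([131, 79, 1186]);


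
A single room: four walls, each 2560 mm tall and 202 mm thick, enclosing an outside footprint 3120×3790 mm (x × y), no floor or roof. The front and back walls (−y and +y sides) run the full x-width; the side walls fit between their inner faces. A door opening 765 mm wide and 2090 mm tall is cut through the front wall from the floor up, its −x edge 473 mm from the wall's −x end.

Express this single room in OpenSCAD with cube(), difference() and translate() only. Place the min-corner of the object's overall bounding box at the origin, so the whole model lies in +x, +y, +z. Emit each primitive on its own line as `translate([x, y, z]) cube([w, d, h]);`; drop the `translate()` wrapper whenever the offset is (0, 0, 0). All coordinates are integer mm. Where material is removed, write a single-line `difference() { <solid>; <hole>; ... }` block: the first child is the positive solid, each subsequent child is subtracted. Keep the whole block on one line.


difference() { cube([3120, 202, 2560]); translate([473, 0, 0]) cube([765, 202, 2090]); }
translate([0, 3588, 0]) cube([3120, 202, 2560]);
translate([0, 202, 0]) cube([202, 3386, 2560]);
translate([2918, 202, 0]) cube([202, 3386, 2560]);


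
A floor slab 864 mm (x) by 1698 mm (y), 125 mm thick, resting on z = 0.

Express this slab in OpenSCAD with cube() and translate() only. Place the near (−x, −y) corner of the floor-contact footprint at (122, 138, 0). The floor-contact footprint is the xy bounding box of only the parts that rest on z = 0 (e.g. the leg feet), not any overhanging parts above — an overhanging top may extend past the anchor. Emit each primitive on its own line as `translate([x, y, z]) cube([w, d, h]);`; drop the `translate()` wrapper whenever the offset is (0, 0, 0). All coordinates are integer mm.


translate([122, 138, 0]) cube([864, 1698, 125]);


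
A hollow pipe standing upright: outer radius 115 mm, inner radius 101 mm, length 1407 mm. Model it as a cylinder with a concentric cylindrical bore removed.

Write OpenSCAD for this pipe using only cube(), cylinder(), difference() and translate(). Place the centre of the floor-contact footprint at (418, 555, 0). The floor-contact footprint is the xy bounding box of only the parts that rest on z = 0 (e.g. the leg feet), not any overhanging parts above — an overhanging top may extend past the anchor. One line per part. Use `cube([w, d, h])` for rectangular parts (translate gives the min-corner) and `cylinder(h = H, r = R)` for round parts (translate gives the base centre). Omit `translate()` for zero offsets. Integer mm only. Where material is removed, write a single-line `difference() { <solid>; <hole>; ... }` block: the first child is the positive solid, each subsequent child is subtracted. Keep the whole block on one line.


difference() { translate([418, 555, 0]) cylinder(h = 1407, r = 115); translate([418, 555, 0]) cylinder(h = 1407, r = 101); }


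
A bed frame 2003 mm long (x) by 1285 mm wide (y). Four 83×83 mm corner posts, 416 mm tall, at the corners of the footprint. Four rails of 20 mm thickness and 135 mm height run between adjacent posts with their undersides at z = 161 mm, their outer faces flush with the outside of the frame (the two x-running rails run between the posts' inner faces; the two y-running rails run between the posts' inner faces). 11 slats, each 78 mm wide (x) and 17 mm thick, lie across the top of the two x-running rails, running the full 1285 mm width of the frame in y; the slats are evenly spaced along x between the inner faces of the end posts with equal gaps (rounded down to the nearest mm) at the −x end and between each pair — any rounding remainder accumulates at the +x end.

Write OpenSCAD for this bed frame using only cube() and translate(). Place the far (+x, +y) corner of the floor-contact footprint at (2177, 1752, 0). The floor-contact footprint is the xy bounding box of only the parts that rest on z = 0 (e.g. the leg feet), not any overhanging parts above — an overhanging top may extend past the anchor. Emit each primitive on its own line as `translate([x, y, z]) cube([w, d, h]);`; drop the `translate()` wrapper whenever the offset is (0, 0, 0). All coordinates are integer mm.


translate([174, 467, 0]) cube([83, 83, 416]);
translate([174, 1669, 0]) cube([83, 83, 416]);
translate([2094, 467, 0]) cube([83, 83, 416]);
translate([2094, 1669, 0]) cube([83, 83, 416]);
translate([257, 467, 161]) cube([1837, 20, 135]);
translate([257, 1732, 161]) cube([1837, 20, 135]);
translate([174, 550, 161]) cube([20, 1119, 135]);
translate([2157, 550, 161]) cube([20, 1119, 135]);
translate([338, 467, 296]) cube([78, 1285, 17]);
translate([497, 467, 296]) cube([78, 1285, 17]);
translate([656, 467, 296]) cube([78, 1285, 17]);
translate([815, 467, 296]) cube([78, 1285, 17]);
translate([974, 467, 296]) cube([78, 1285, 17]);
translate([1133, 467, 296]) cube([78, 1285, 17]);
translate([1292, 467, 296]) cube([78, 1285, 17]);
translate([1451, 467, 296]) cube([78, 1285, 17]);
translate([1610, 467, 296]) cube([78, 1285, 17]);
translate([1769, 467, 296]) cube([78, 1285, 17]);
translate([1928, 467, 296]) cube([78, 1285, 17]);


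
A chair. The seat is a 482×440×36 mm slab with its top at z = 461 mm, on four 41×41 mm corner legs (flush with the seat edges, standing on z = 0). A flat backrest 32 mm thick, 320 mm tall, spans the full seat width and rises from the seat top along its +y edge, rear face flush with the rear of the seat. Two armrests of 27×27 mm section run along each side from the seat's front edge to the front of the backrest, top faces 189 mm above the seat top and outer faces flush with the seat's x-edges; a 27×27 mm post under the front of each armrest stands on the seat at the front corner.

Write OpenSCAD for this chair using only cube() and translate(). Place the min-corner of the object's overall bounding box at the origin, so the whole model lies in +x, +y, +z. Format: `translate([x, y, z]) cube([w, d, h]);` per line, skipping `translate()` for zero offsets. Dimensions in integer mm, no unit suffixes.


// leg_h = 461 - 36 = 425
// arm post h = 189 - 27 = 162
translate([0, 0, 425]) cube([482, 440, 36]);
cube([41, 41, 425]);
translate([441, 0, 0]) cube([41, 41, 425]);
translate([0, 399, 0]) cube([41, 41, 425]);
translate([441, 399, 0]) cube([41, 41, 425]);
translate([0, 408, 461]) cube([482, 32, 320]);
translate([0, 0, 623]) cube([27, 408, 27]);
translate([455, 0, 623]) cube([27, 408, 27]);
translate([0, 0, 461]) cube([27, 27, 162]);
translate([455, 0, 461]) cube([27, 27, 162]);


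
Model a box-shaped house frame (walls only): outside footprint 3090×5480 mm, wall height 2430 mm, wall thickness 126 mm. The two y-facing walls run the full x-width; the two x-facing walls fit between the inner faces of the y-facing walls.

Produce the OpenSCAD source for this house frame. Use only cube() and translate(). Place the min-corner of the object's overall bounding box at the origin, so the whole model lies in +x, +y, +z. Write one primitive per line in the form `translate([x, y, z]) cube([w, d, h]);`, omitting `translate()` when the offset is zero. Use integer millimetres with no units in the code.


cube([3090, 126, 2430]);
translate([0, 5354, 0]) cube([3090, 126, 2430]);
translate([0, 126, 0]) cube([126, 5228, 2430]);
translate([2964, 126, 0]) cube([126, 5228, 2430]);


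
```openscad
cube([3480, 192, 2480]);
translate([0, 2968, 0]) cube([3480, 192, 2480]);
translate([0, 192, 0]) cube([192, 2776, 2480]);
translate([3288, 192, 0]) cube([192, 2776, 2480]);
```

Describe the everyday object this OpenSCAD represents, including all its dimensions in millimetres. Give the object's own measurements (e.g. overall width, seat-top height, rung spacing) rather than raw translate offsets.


The wall frame of a small rectangular building: four walls, each 2480 mm tall and 192 mm thick, enclosing a footprint 3480 mm (x) by 3160 mm (y) outside-to-outside, with no floor or roof. The front and back walls (the −y and +y sides) span the full width; the two side walls fit between them.


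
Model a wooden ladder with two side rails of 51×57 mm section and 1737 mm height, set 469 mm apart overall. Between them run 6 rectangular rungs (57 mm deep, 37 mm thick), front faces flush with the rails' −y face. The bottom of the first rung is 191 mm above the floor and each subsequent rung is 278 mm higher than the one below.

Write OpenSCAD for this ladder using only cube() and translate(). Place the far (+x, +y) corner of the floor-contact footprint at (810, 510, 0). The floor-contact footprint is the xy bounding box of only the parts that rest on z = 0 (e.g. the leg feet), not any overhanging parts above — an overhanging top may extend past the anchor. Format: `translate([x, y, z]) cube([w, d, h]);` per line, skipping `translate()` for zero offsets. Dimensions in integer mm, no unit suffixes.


translate([341, 453, 0]) cube([51, 57, 1737]);
translate([759, 453, 0]) cube([51, 57, 1737]);
translate([392, 453, 191]) cube([367, 57, 37]);
translate([392, 453, 469]) cube([367, 57, 37]);
translate([392, 453, 747]) cube([367, 57, 37]);
translate([392, 453, 1025]) cube([367, 57, 37]);
translate([392, 453, 1303]) cube([367, 57, 37]);
translate([392, 453, 1581]) cube([367, 57, 37]);


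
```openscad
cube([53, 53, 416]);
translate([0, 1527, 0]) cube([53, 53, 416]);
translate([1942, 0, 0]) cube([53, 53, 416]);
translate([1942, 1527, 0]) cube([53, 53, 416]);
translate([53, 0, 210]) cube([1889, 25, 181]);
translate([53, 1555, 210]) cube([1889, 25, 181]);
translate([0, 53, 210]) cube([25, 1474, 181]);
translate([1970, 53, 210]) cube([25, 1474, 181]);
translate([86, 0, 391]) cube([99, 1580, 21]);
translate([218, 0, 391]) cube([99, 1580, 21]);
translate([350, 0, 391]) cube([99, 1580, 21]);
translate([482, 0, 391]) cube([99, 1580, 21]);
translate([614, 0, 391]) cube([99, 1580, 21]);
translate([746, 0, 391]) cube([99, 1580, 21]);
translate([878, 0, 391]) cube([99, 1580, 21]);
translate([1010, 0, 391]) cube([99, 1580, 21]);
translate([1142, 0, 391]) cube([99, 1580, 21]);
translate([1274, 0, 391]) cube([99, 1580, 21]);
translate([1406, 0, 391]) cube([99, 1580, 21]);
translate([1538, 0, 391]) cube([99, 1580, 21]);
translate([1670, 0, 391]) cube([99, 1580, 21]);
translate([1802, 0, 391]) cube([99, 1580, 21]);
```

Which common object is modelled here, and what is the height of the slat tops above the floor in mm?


A bed frame. The slat-top height is 412 mm.

Four posts, four rails, and a row of slats — a bed frame. Slats sit on the rails at z = 210 + 181 = 391; with slat thickness 21, the top is 412 mm.


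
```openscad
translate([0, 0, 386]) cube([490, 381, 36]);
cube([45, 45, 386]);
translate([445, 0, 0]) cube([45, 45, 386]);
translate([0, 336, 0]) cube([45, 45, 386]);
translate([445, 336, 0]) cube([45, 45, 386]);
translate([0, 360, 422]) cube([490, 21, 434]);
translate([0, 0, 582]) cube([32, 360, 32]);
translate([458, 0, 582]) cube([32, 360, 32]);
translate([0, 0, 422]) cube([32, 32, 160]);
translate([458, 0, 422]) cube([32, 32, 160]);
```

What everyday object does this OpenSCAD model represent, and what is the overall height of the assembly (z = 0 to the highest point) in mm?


A chair. The overall height is 856 mm.

A slab on four corner posts with a tall panel at the back — a chair. The seat slab sits at z = 386 with thickness 36, and the 434 mm backrest starts at the seat top, so the overall height is 386 + 36 + 434 = 856 mm.


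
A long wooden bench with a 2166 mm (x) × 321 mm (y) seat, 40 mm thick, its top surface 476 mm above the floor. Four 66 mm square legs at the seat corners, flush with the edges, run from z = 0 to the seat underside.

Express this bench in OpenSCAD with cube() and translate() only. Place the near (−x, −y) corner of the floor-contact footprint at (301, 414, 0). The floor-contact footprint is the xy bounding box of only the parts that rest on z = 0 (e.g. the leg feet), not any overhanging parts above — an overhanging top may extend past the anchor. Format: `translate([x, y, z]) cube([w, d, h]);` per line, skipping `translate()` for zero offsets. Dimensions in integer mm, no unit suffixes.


// leg_h = 476 − 40 = 436
translate([301, 414, 436]) cube([2166, 321, 40]);
translate([301, 414, 0]) cube([66, 66, 436]);
translate([301, 669, 0]) cube([66, 66, 436]);
translate([2401, 414, 0]) cube([66, 66, 436]);
translate([2401, 669, 0]) cube([66, 66, 436]);


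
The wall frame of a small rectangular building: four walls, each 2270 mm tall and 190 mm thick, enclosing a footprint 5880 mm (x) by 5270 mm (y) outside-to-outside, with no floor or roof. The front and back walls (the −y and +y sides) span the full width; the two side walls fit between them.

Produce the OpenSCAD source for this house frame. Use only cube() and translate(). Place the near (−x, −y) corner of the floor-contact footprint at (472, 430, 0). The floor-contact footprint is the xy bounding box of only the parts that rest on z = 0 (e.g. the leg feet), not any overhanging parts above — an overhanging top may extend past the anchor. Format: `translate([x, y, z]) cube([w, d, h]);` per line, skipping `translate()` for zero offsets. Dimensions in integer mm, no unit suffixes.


translate([472, 430, 0]) cube([5880, 190, 2270]);
translate([472, 5510, 0]) cube([5880, 190, 2270]);
translate([472, 620, 0]) cube([190, 4890, 2270]);
translate([6162, 620, 0]) cube([190, 4890, 2270]);


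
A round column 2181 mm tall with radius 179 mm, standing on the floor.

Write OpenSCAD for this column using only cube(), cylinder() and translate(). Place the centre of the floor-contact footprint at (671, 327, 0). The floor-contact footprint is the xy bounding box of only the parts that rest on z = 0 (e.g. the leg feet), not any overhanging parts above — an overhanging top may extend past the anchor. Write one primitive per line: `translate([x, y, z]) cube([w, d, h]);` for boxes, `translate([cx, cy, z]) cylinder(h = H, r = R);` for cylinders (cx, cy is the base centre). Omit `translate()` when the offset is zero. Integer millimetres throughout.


translate([671, 327, 0]) cylinder(h = 2181, r = 179);


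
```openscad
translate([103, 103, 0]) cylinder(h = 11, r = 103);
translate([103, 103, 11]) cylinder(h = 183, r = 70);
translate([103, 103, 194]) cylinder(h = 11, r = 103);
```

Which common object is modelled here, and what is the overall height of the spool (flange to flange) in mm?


A spool. The overall height is 205 mm.

Three coaxial cylinders, large–small–large — a spool. Two 11 mm flanges and a 183 mm core give 11 + 183 + 11 = 205 mm.


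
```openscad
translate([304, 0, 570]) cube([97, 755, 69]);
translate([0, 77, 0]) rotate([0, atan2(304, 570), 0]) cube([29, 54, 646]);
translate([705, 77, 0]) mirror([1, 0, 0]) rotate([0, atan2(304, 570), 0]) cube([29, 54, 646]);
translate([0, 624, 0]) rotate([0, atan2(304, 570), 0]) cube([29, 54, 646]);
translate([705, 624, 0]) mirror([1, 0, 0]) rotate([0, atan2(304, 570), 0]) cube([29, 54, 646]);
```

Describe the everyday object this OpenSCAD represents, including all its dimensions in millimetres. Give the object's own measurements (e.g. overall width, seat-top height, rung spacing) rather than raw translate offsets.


A sawhorse. A 97×755×69 mm beam (x, y, z) sits on two A-frame leg pairs. Each pair is two raked legs of 29×54 mm section (54 mm along y) splaying symmetrically in x. Each leg rises 570 mm vertically over 304 mm of horizontal reach and is 646 mm long along its own axis. Every leg's outer bottom edge rests on the floor and its outer top edge meets a bottom edge of the beam — the left legs (tilting toward +x) meet the beam's −x bottom edge, the right legs (their mirror images, tilting toward −x) meet its +x bottom edge — so the leg tops tuck under the beam, the beam's underside is 570 mm above the floor, and the feet are 705 mm apart outside-to-outside with the beam centred between them. The two leg pairs are set in 77 mm from either end of the beam.


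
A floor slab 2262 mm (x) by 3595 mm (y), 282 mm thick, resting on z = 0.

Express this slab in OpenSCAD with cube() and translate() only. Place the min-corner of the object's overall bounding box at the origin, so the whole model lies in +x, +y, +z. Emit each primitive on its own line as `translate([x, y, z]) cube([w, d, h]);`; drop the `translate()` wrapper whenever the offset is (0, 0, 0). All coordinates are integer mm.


cube([2262, 3595, 282]);


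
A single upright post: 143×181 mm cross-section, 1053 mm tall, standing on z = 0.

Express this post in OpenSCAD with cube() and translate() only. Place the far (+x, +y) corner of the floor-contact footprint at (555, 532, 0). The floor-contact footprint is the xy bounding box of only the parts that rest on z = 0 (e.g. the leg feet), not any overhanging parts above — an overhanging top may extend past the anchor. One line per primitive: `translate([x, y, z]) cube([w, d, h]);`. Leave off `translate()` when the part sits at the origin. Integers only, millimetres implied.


translate([412, 351, 0]) cube([143, 181, 1053]);


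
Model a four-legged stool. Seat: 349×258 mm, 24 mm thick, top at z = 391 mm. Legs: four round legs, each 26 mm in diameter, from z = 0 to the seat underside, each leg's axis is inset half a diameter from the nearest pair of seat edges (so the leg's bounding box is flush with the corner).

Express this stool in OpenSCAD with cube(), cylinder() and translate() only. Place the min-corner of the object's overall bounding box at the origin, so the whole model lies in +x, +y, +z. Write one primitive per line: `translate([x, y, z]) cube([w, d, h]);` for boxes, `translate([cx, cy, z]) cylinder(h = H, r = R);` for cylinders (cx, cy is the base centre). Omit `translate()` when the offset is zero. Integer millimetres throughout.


translate([0, 0, 367]) cube([349, 258, 24]);
translate([13, 13, 0]) cylinder(h = 367, r = 13);
translate([336, 13, 0]) cylinder(h = 367, r = 13);
translate([13, 245, 0]) cylinder(h = 367, r = 13);
translate([336, 245, 0]) cylinder(h = 367, r = 13);


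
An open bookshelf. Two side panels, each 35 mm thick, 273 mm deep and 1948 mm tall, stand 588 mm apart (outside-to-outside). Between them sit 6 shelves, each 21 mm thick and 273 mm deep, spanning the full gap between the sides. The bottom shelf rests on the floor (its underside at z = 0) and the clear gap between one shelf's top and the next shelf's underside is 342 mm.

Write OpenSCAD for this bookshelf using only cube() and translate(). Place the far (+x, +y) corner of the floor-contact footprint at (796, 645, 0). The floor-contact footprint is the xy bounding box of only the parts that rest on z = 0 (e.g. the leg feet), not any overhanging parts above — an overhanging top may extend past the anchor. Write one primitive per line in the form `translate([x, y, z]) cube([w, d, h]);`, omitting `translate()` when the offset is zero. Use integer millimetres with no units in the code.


translate([208, 372, 0]) cube([35, 273, 1948]);
translate([761, 372, 0]) cube([35, 273, 1948]);
translate([243, 372, 0]) cube([518, 273, 21]);
translate([243, 372, 363]) cube([518, 273, 21]);
translate([243, 372, 726]) cube([518, 273, 21]);
translate([243, 372, 1089]) cube([518, 273, 21]);
translate([243, 372, 1452]) cube([518, 273, 21]);
translate([243, 372, 1815]) cube([518, 273, 21]);


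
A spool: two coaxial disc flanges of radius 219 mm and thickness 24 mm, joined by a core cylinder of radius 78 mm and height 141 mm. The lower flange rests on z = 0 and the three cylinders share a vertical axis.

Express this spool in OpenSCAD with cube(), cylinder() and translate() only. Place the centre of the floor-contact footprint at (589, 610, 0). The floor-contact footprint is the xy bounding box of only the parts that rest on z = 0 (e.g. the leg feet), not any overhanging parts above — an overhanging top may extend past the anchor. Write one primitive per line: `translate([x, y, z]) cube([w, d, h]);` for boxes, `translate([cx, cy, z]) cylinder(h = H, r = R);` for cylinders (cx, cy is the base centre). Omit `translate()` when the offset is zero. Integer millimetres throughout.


translate([589, 610, 0]) cylinder(h = 24, r = 219);
translate([589, 610, 24]) cylinder(h = 141, r = 78);
translate([589, 610, 165]) cylinder(h = 24, r = 219);


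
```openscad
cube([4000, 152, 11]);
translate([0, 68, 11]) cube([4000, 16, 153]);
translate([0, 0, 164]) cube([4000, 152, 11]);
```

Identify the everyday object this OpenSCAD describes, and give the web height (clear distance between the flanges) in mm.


An I-beam. The web height is 153 mm.

Two wide flanges with a thin centred web — an I-beam. Overall 175 mm minus two 11 mm flanges gives a web of 175 − 2·11 = 153 mm.


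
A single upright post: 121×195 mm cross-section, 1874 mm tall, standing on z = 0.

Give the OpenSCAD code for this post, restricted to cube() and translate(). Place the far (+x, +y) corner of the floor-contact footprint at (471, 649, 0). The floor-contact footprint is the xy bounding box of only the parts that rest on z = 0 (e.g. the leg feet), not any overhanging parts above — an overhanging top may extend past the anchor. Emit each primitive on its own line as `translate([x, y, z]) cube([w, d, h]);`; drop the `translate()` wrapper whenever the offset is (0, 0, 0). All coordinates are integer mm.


translate([350, 454, 0]) cube([121, 195, 1874]);


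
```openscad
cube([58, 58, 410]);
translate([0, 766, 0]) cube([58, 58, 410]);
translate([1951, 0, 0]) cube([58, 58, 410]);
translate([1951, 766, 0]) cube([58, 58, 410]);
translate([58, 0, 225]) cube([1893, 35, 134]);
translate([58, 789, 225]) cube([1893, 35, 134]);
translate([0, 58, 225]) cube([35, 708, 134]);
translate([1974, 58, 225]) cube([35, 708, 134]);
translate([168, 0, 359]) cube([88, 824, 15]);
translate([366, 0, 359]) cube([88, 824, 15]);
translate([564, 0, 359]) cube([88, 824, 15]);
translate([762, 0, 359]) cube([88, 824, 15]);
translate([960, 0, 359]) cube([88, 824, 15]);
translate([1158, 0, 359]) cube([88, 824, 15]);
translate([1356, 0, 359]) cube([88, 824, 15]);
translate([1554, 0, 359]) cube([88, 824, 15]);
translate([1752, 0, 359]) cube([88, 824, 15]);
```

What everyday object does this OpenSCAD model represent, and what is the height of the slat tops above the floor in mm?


A bed frame. The slat-top height is 374 mm.

Four posts, four rails, and a row of slats — a bed frame. Slats sit on the rails at z = 225 + 134 = 359; with slat thickness 15, the top is 374 mm.


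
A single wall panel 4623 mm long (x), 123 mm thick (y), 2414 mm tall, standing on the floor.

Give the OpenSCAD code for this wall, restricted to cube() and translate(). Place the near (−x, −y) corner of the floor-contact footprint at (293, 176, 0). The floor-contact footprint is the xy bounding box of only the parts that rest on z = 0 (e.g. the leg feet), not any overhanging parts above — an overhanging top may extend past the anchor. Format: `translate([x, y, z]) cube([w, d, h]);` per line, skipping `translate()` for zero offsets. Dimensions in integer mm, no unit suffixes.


translate([293, 176, 0]) cube([4623, 123, 2414]);


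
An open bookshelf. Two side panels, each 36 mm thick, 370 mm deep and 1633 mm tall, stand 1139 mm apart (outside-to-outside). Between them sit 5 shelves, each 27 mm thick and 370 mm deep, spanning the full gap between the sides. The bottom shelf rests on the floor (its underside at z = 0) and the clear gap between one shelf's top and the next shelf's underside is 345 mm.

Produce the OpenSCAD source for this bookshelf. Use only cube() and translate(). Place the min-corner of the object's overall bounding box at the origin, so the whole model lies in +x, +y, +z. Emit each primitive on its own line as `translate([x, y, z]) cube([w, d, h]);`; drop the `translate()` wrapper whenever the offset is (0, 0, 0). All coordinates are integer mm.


cube([36, 370, 1633]);
translate([1103, 0, 0]) cube([36, 370, 1633]);
translate([36, 0, 0]) cube([1067, 370, 27]);
translate([36, 0, 372]) cube([1067, 370, 27]);
translate([36, 0, 744]) cube([1067, 370, 27]);
translate([36, 0, 1116]) cube([1067, 370, 27]);
translate([36, 0, 1488]) cube([1067, 370, 27]);


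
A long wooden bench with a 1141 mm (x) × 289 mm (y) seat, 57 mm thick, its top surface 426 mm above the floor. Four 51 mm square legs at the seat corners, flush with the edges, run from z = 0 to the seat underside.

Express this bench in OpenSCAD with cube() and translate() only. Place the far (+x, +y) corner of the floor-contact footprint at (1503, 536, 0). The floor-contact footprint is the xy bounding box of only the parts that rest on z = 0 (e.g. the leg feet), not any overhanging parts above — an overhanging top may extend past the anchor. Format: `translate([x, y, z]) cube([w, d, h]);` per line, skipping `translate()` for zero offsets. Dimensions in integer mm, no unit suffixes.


// leg_h = 426 − 57 = 369
translate([362, 247, 369]) cube([1141, 289, 57]);
translate([362, 247, 0]) cube([51, 51, 369]);
translate([362, 485, 0]) cube([51, 51, 369]);
translate([1452, 247, 0]) cube([51, 51, 369]);
translate([1452, 485, 0]) cube([51, 51, 369]);


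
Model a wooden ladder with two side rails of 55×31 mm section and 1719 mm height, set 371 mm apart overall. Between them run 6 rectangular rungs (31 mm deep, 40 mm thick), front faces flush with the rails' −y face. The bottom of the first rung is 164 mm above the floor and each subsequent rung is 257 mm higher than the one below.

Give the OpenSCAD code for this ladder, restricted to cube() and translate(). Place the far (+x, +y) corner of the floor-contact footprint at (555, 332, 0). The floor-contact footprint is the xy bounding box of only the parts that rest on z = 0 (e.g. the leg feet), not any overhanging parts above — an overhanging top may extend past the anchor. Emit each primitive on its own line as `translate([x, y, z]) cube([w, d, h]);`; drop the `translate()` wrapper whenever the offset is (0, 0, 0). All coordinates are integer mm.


translate([184, 301, 0]) cube([55, 31, 1719]);
translate([500, 301, 0]) cube([55, 31, 1719]);
translate([239, 301, 164]) cube([261, 31, 40]);
translate([239, 301, 421]) cube([261, 31, 40]);
translate([239, 301, 678]) cube([261, 31, 40]);
translate([239, 301, 935]) cube([261, 31, 40]);
translate([239, 301, 1192]) cube([261, 31, 40]);
translate([239, 301, 1449]) cube([261, 31, 40]);


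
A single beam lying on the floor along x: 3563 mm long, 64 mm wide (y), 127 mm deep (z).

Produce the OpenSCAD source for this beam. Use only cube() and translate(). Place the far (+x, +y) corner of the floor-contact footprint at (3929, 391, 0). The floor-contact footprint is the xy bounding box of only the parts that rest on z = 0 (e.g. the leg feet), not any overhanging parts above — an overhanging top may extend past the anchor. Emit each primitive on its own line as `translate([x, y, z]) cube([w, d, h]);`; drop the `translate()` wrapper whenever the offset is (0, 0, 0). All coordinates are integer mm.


translate([366, 327, 0]) cube([3563, 64, 127]);
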